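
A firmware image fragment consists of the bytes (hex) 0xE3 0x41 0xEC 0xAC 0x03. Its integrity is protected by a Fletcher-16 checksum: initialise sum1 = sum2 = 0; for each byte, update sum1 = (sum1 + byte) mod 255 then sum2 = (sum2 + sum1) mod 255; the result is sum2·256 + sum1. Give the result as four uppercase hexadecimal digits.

Running sums (mod 255):
  after byte 0 (0xE3): sum1=227, sum2=227
  after byte 1 (0x41): sum1=37, sum2=9
  after byte 2 (0xEC): sum1=18, sum2=27
  after byte 3 (0xAC): sum1=190, sum2=217
  after byte 4 (0x03): sum1=193, sum2=155
Checksum = sum2·256 + sum1 = 155·256 + 193 = 39873 = 0x9BC1.

9BC1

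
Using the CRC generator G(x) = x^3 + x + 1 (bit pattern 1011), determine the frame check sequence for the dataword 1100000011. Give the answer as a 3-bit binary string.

Append 3 zeros: 1100000011000. Divide by 1011 (XOR where the leading bit is 1):
  pos 0: 1100 XOR 1011 = 0111
  pos 1: 1110 XOR 1011 = 0101
  pos 2: 1010 XOR 1011 = 0001
  pos 5: 1001 XOR 1011 = 0010
  pos 7: 1010 XOR 1011 = 0001
Remainder (last 3 bits) = 100. This is the CRC / FCS.

100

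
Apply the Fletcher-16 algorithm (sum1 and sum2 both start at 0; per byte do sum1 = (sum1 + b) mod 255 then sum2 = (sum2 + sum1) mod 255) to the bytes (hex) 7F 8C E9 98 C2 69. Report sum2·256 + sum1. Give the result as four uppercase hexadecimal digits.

Running sums (mod 255):
  after byte 0 (7F): sum1=127, sum2=127
  after byte 1 (8C): sum1=12, sum2=139
  after byte 2 (E9): sum1=245, sum2=129
  after byte 3 (98): sum1=142, sum2=16
  after byte 4 (C2): sum1=81, sum2=97
  after byte 5 (69): sum1=186, sum2=28
Checksum = sum2·256 + sum1 = 28·256 + 186 = 7354 = 0x1CBA.

1CBA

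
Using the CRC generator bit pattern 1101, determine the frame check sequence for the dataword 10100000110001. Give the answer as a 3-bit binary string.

011

Append 3 zeros: 10100000110001000. Divide by 1101 (XOR where the leading bit is 1):
  pos 0: 1010 XOR 1101 = 0111
  pos 1: 1110 XOR 1101 = 0011
  pos 3: 1100 XOR 1101 = 0001
  pos 6: 1011 XOR 1101 = 0110
  pos 7: 1100 XOR 1101 = 0001
  pos 10: 1001 XOR 1101 = 0100
  pos 11: 1000 XOR 1101 = 0101
  pos 12: 1010 XOR 1101 = 0111
  pos 13: 1110 XOR 1101 = 0011
Remainder (last 3 bits) = 011. This is the CRC / FCS.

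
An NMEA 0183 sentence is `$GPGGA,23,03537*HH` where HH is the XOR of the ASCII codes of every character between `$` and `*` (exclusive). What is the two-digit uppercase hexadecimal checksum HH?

65

XOR the ASCII codes of the payload characters:
  'G' = 0x47 → acc = 0x47
  'P' = 0x50 → acc = 0x17
  'G' = 0x47 → acc = 0x50
  'G' = 0x47 → acc = 0x17
  'A' = 0x41 → acc = 0x56
  ',' = 0x2C → acc = 0x7A
  '2' = 0x32 → acc = 0x48
  '3' = 0x33 → acc = 0x7B
  ',' = 0x2C → acc = 0x57
  '0' = 0x30 → acc = 0x67
  '3' = 0x33 → acc = 0x54
  '5' = 0x35 → acc = 0x61
  '3' = 0x33 → acc = 0x52
  '7' = 0x37 → acc = 0x65
Checksum = 0x65.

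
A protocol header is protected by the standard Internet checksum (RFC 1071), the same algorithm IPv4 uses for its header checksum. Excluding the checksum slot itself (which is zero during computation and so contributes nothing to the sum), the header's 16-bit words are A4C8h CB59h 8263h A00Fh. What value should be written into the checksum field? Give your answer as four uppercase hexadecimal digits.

6D6A

One's-complement addition (fold any carry out of bit 15 back into bit 0):
  0xA4C8 + 0xCB59 = 0x17021 → wrap carry → 0x7022
  0x7022 + 0x8263 = 0x0F285
  0xF285 + 0xA00F = 0x19294 → wrap carry → 0x9295
One's-complement sum = 0x9295.
Checksum = ~0x9295 & 0xFFFF = 0x6D6A.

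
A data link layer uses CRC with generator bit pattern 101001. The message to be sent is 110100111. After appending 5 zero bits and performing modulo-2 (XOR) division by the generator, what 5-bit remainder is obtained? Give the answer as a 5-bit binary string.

01110

Append 5 zeros: 11010011100000. Divide by 101001 (XOR where the leading bit is 1):
  pos 0: 110100 XOR 101001 = 011101
  pos 1: 111011 XOR 101001 = 010010
  pos 2: 100101 XOR 101001 = 001100
  pos 4: 110010 XOR 101001 = 011011
  pos 5: 110110 XOR 101001 = 011111
  pos 6: 111110 XOR 101001 = 010111
  pos 7: 101110 XOR 101001 = 000111
Remainder (last 5 bits) = 01110. This is the CRC / FCS.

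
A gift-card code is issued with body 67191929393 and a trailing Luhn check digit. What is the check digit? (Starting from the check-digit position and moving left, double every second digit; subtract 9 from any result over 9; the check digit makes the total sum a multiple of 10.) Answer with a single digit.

4

Partial digits right→left: 3 9 3 9 2 9 1 9 1 7 6
Double every second digit counting from the check-digit position (so the 1st, 3rd, 5th, ... of the partial from the right).
  doubled (with −9 where >9): 6 6 4 2 2 3 → sum 23
  kept as-is: 9 9 9 9 7 → sum 43
Total = 23 + 43 = 66.
Check digit = (10 − (66 mod 10)) mod 10 = 4.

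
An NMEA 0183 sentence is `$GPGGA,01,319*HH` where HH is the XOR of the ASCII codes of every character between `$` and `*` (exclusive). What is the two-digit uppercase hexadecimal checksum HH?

6C

XOR the ASCII codes of the payload characters:
  'G' = 0x47 → acc = 0x47
  'P' = 0x50 → acc = 0x17
  'G' = 0x47 → acc = 0x50
  'G' = 0x47 → acc = 0x17
  'A' = 0x41 → acc = 0x56
  ',' = 0x2C → acc = 0x7A
  '0' = 0x30 → acc = 0x4A
  '1' = 0x31 → acc = 0x7B
  ',' = 0x2C → acc = 0x57
  '3' = 0x33 → acc = 0x64
  '1' = 0x31 → acc = 0x55
  '9' = 0x39 → acc = 0x6C
Checksum = 0x6C.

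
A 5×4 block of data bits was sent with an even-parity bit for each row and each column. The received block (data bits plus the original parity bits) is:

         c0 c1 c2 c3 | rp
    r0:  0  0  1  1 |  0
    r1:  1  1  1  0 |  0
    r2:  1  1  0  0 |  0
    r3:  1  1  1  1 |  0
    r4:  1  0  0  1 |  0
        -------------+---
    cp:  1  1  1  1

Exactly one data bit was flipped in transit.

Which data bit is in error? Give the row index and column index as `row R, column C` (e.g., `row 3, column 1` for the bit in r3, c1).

row 1, column 0

Recompute each row's even parity and compare to rp:
  r0: data parity 0, sent rp 0 → ok
  r1: data parity 1, sent rp 0 → mismatch
  r2: data parity 0, sent rp 0 → ok
  r3: data parity 0, sent rp 0 → ok
  r4: data parity 0, sent rp 0 → ok
Recompute each column's even parity and compare to cp:
  c0: data parity 0, sent cp 1 → mismatch
  c1: data parity 1, sent cp 1 → ok
  c2: data parity 1, sent cp 1 → ok
  c3: data parity 1, sent cp 1 → ok
Exactly one row (r1) and one column (c0) fail → the flipped bit is at their intersection.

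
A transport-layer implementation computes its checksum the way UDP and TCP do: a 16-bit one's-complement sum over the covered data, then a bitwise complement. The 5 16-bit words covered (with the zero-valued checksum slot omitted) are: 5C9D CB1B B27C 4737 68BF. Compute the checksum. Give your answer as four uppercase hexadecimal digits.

One's-complement addition (fold any carry out of bit 15 back into bit 0):
  0x5C9D + 0xCB1B = 0x127B8 → wrap carry → 0x27B9
  0x27B9 + 0xB27C = 0x0DA35
  0xDA35 + 0x4737 = 0x1216C → wrap carry → 0x216D
  0x216D + 0x68BF = 0x08A2C
One's-complement sum = 0x8A2C.
Checksum = ~0x8A2C & 0xFFFF = 0x75D3.

75D3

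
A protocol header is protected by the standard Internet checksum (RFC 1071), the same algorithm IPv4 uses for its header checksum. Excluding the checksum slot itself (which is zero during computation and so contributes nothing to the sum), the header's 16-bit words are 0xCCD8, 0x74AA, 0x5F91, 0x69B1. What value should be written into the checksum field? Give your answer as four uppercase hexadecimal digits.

One's-complement addition (fold any carry out of bit 15 back into bit 0):
  0xCCD8 + 0x74AA = 0x14182 → wrap carry → 0x4183
  0x4183 + 0x5F91 = 0x0A114
  0xA114 + 0x69B1 = 0x10AC5 → wrap carry → 0x0AC6
One's-complement sum = 0x0AC6.
Checksum = ~0x0AC6 & 0xFFFF = 0xF539.

F539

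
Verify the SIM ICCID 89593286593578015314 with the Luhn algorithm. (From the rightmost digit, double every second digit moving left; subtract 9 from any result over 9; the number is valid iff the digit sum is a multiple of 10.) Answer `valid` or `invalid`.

From the right, keep odd positions and double even positions (subtract 9 from any doubled value over 9):
  doubled (positions 2,4,...): 2 1 0 5 6 1 7 6 1 7 → sum 36
  kept (positions 1,3,...): 4 3 1 8 5 9 6 2 9 9 → sum 56
Total = 92.
92 mod 10 = 2, so the number is invalid.

invalid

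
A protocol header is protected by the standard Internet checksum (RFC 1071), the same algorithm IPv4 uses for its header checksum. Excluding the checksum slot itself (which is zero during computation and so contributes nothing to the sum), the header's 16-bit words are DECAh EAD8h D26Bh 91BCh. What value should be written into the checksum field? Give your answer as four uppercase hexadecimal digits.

D233

One's-complement addition (fold any carry out of bit 15 back into bit 0):
  0xDECA + 0xEAD8 = 0x1C9A2 → wrap carry → 0xC9A3
  0xC9A3 + 0xD26B = 0x19C0E → wrap carry → 0x9C0F
  0x9C0F + 0x91BC = 0x12DCB → wrap carry → 0x2DCC
One's-complement sum = 0x2DCC.
Checksum = ~0x2DCC & 0xFFFF = 0xD233.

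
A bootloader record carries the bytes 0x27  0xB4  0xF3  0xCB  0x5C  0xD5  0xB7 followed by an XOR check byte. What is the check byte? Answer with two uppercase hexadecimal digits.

XOR the bytes together:
  start with 0x27
  0x27 ⊕ 0xB4 = 0x93
  0x93 ⊕ 0xF3 = 0x60
  0x60 ⊕ 0xCB = 0xAB
  0xAB ⊕ 0x5C = 0xF7
  0xF7 ⊕ 0xD5 = 0x22
  0x22 ⊕ 0xB7 = 0x95

95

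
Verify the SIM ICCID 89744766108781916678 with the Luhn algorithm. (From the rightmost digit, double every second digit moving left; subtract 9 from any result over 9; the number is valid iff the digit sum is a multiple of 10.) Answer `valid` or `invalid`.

From the right, keep odd positions and double even positions (subtract 9 from any doubled value over 9):
  doubled (positions 2,4,...): 5 3 9 7 7 2 3 8 5 7 → sum 56
  kept (positions 1,3,...): 8 6 1 1 7 0 6 7 4 9 → sum 49
Total = 105.
105 mod 10 = 5, so the number is invalid.

invalid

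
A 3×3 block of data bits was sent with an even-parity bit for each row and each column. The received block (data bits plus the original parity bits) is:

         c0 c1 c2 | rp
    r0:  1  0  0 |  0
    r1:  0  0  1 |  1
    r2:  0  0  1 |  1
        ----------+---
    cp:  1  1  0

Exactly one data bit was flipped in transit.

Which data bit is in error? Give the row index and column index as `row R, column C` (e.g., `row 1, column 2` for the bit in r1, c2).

row 0, column 1

Recompute each row's even parity and compare to rp:
  r0: data parity 1, sent rp 0 → mismatch
  r1: data parity 1, sent rp 1 → ok
  r2: data parity 1, sent rp 1 → ok
Recompute each column's even parity and compare to cp:
  c0: data parity 1, sent cp 1 → ok
  c1: data parity 0, sent cp 1 → mismatch
  c2: data parity 0, sent cp 0 → ok
Exactly one row (r0) and one column (c1) fail → the flipped bit is at their intersection.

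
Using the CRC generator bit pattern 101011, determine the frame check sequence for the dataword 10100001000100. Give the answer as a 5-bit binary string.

00000

Append 5 zeros: 1010000100010000000. Divide by 101011 (XOR where the leading bit is 1):
  pos 0: 101000 XOR 101011 = 000011
  pos 4: 110100 XOR 101011 = 011111
  pos 5: 111110 XOR 101011 = 010101
  pos 6: 101011 XOR 101011 = 000000
Remainder (last 5 bits) = 00000. This is the CRC / FCS.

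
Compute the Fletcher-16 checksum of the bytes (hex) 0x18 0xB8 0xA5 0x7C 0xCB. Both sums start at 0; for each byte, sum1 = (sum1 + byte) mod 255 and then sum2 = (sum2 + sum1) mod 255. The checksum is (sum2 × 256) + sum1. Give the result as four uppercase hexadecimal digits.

11BE

Running sums (mod 255):
  after byte 0 (0x18): sum1=24, sum2=24
  after byte 1 (0xB8): sum1=208, sum2=232
  after byte 2 (0xA5): sum1=118, sum2=95
  after byte 3 (0x7C): sum1=242, sum2=82
  after byte 4 (0xCB): sum1=190, sum2=17
Checksum = sum2·256 + sum1 = 17·256 + 190 = 4542 = 0x11BE.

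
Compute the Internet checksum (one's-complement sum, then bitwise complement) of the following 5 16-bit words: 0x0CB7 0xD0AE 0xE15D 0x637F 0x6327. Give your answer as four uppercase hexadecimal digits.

One's-complement addition (fold any carry out of bit 15 back into bit 0):
  0x0CB7 + 0xD0AE = 0x0DD65
  0xDD65 + 0xE15D = 0x1BEC2 → wrap carry → 0xBEC3
  0xBEC3 + 0x637F = 0x12242 → wrap carry → 0x2243
  0x2243 + 0x6327 = 0x0856A
One's-complement sum = 0x856A.
Checksum = ~0x856A & 0xFFFF = 0x7A95.

7A95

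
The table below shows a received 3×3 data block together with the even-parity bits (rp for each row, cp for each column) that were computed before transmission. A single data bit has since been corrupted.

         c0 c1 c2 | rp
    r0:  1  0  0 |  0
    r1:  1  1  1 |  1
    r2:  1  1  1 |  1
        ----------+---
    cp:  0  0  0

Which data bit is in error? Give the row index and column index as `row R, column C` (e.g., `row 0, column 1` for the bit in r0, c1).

row 0, column 0

Recompute each row's even parity and compare to rp:
  r0: data parity 1, sent rp 0 → mismatch
  r1: data parity 1, sent rp 1 → ok
  r2: data parity 1, sent rp 1 → ok
Recompute each column's even parity and compare to cp:
  c0: data parity 1, sent cp 0 → mismatch
  c1: data parity 0, sent cp 0 → ok
  c2: data parity 0, sent cp 0 → ok
Exactly one row (r0) and one column (c0) fail → the flipped bit is at their intersection.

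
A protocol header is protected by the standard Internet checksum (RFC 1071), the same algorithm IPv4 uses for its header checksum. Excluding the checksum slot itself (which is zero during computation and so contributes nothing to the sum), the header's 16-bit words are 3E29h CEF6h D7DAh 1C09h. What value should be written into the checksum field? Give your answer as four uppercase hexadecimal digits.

One's-complement addition (fold any carry out of bit 15 back into bit 0):
  0x3E29 + 0xCEF6 = 0x10D1F → wrap carry → 0x0D20
  0x0D20 + 0xD7DA = 0x0E4FA
  0xE4FA + 0x1C09 = 0x10103 → wrap carry → 0x0104
One's-complement sum = 0x0104.
Checksum = ~0x0104 & 0xFFFF = 0xFEFB.

FEFB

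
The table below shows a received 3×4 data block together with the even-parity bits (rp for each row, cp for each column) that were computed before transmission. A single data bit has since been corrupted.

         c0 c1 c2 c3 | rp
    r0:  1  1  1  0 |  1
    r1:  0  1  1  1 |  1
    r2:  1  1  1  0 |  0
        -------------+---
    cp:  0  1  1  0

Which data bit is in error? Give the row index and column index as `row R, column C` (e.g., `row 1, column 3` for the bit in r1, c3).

row 2, column 3

Recompute each row's even parity and compare to rp:
  r0: data parity 1, sent rp 1 → ok
  r1: data parity 1, sent rp 1 → ok
  r2: data parity 1, sent rp 0 → mismatch
Recompute each column's even parity and compare to cp:
  c0: data parity 0, sent cp 0 → ok
  c1: data parity 1, sent cp 1 → ok
  c2: data parity 1, sent cp 1 → ok
  c3: data parity 1, sent cp 0 → mismatch
Exactly one row (r2) and one column (c3) fail → the flipped bit is at their intersection.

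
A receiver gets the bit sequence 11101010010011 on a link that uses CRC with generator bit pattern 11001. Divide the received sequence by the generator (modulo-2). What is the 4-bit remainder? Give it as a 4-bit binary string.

Modulo-2 division of 11101010010011 by 11001:
  pos 0: 11101 XOR 11001 = 00100
  pos 2: 10001 XOR 11001 = 01000
  pos 3: 10000 XOR 11001 = 01001
  pos 4: 10010 XOR 11001 = 01011
  pos 5: 10111 XOR 11001 = 01110
  pos 6: 11100 XOR 11001 = 00101
  pos 8: 10101 XOR 11001 = 01100
  pos 9: 11001 XOR 11001 = 00000
Remainder = 0000 (zero — the frame passes the CRC check).

0000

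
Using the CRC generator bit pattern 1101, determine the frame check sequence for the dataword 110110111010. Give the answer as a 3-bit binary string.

Append 3 zeros: 110110111010000. Divide by 1101 (XOR where the leading bit is 1):
  pos 0: 1101 XOR 1101 = 0000
  pos 4: 1011 XOR 1101 = 0110
  pos 5: 1101 XOR 1101 = 0000
  pos 10: 1000 XOR 1101 = 0101
  pos 11: 1010 XOR 1101 = 0111
Remainder (last 3 bits) = 111. This is the CRC / FCS.

111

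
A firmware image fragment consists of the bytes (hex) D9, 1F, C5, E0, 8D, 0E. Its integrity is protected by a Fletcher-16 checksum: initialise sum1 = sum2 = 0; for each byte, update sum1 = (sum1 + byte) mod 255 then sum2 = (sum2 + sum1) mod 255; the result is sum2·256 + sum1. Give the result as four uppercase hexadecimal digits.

993B

Running sums (mod 255):
  after byte 0 (D9): sum1=217, sum2=217
  after byte 1 (1F): sum1=248, sum2=210
  after byte 2 (C5): sum1=190, sum2=145
  after byte 3 (E0): sum1=159, sum2=49
  after byte 4 (8D): sum1=45, sum2=94
  after byte 5 (0E): sum1=59, sum2=153
Checksum = sum2·256 + sum1 = 153·256 + 59 = 39227 = 0x993B.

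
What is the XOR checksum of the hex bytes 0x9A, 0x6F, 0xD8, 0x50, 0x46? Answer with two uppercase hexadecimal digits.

3B

XOR the bytes together:
  start with 0x9A
  0x9A ⊕ 0x6F = 0xF5
  0xF5 ⊕ 0xD8 = 0x2D
  0x2D ⊕ 0x50 = 0x7D
  0x7D ⊕ 0x46 = 0x3B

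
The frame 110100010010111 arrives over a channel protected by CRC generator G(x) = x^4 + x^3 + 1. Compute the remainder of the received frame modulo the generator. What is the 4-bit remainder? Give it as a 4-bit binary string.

1110

Modulo-2 division of 110100010010111 by 11001:
  pos 0: 11010 XOR 11001 = 00011
  pos 3: 11001 XOR 11001 = 00000
  pos 10: 10111 XOR 11001 = 01110
Remainder = 1110 (nonzero — an error is detected).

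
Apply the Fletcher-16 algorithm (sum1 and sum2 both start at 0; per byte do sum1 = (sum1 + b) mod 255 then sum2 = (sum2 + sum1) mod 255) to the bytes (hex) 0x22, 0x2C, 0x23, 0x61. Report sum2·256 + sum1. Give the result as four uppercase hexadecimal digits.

B4D2

Running sums (mod 255):
  after byte 0 (0x22): sum1=34, sum2=34
  after byte 1 (0x2C): sum1=78, sum2=112
  after byte 2 (0x23): sum1=113, sum2=225
  after byte 3 (0x61): sum1=210, sum2=180
Checksum = sum2·256 + sum1 = 180·256 + 210 = 46290 = 0xB4D2.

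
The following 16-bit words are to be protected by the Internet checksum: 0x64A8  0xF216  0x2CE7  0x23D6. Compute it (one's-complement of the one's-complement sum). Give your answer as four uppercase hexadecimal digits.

5883

One's-complement addition (fold any carry out of bit 15 back into bit 0):
  0x64A8 + 0xF216 = 0x156BE → wrap carry → 0x56BF
  0x56BF + 0x2CE7 = 0x083A6
  0x83A6 + 0x23D6 = 0x0A77C
One's-complement sum = 0xA77C.
Checksum = ~0xA77C & 0xFFFF = 0x5883.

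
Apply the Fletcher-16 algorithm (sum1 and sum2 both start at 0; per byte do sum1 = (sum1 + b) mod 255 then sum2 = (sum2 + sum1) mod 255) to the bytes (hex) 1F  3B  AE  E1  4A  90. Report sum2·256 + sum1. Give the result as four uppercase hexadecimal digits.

68C5

Running sums (mod 255):
  after byte 0 (1F): sum1=31, sum2=31
  after byte 1 (3B): sum1=90, sum2=121
  after byte 2 (AE): sum1=9, sum2=130
  after byte 3 (E1): sum1=234, sum2=109
  after byte 4 (4A): sum1=53, sum2=162
  after byte 5 (90): sum1=197, sum2=104
Checksum = sum2·256 + sum1 = 104·256 + 197 = 26821 = 0x68C5.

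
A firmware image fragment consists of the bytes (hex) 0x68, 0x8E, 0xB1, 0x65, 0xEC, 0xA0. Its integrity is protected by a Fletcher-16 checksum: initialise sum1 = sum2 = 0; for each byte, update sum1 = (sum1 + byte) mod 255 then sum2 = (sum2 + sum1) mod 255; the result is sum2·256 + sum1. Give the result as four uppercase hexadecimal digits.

AC9B

Running sums (mod 255):
  after byte 0 (0x68): sum1=104, sum2=104
  after byte 1 (0x8E): sum1=246, sum2=95
  after byte 2 (0xB1): sum1=168, sum2=8
  after byte 3 (0x65): sum1=14, sum2=22
  after byte 4 (0xEC): sum1=250, sum2=17
  after byte 5 (0xA0): sum1=155, sum2=172
Checksum = sum2·256 + sum1 = 172·256 + 155 = 44187 = 0xAC9B.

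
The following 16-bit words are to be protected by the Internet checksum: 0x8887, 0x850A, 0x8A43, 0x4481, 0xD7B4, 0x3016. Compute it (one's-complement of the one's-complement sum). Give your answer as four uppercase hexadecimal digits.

One's-complement addition (fold any carry out of bit 15 back into bit 0):
  0x8887 + 0x850A = 0x10D91 → wrap carry → 0x0D92
  0x0D92 + 0x8A43 = 0x097D5
  0x97D5 + 0x4481 = 0x0DC56
  0xDC56 + 0xD7B4 = 0x1B40A → wrap carry → 0xB40B
  0xB40B + 0x3016 = 0x0E421
One's-complement sum = 0xE421.
Checksum = ~0xE421 & 0xFFFF = 0x1BDE.

1BDE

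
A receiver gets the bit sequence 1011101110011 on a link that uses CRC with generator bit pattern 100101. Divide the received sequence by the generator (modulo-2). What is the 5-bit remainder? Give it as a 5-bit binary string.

10100

Modulo-2 division of 1011101110011 by 100101:
  pos 0: 101110 XOR 100101 = 001011
  pos 2: 101111 XOR 100101 = 001010
  pos 4: 101010 XOR 100101 = 001111
  pos 6: 111101 XOR 100101 = 011000
  pos 7: 110001 XOR 100101 = 010100
Remainder = 10100 (nonzero — an error is detected).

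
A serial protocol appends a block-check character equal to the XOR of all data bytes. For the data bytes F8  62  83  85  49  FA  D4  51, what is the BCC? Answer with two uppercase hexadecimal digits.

AA

XOR the bytes together:
  start with 0xF8
  0xF8 ⊕ 0x62 = 0x9A
  0x9A ⊕ 0x83 = 0x19
  0x19 ⊕ 0x85 = 0x9C
  0x9C ⊕ 0x49 = 0xD5
  0xD5 ⊕ 0xFA = 0x2F
  0x2F ⊕ 0xD4 = 0xFB
  0xFB ⊕ 0x51 = 0xAA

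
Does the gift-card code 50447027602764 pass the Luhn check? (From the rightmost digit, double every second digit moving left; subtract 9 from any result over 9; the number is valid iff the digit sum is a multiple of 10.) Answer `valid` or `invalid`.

valid

From the right, keep odd positions and double even positions (subtract 9 from any doubled value over 9):
  doubled (positions 2,4,...): 3 4 3 4 5 8 1 → sum 28
  kept (positions 1,3,...): 4 7 0 7 0 4 0 → sum 22
Total = 50.
50 mod 10 = 0, so the number is valid.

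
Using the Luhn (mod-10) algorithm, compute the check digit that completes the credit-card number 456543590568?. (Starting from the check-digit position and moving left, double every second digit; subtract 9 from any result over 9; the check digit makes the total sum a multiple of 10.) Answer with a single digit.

Partial digits right→left: 8 6 5 0 9 5 3 4 5 6 5 4
Double every second digit counting from the check-digit position (so the 1st, 3rd, 5th, ... of the partial from the right).
  doubled (with −9 where >9): 7 1 9 6 1 1 → sum 25
  kept as-is: 6 0 5 4 6 4 → sum 25
Total = 25 + 25 = 50.
Check digit = (10 − (50 mod 10)) mod 10 = 0.

0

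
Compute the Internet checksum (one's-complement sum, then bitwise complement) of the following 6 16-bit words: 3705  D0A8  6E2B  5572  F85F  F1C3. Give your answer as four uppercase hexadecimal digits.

One's-complement addition (fold any carry out of bit 15 back into bit 0):
  0x3705 + 0xD0A8 = 0x107AD → wrap carry → 0x07AE
  0x07AE + 0x6E2B = 0x075D9
  0x75D9 + 0x5572 = 0x0CB4B
  0xCB4B + 0xF85F = 0x1C3AA → wrap carry → 0xC3AB
  0xC3AB + 0xF1C3 = 0x1B56E → wrap carry → 0xB56F
One's-complement sum = 0xB56F.
Checksum = ~0xB56F & 0xFFFF = 0x4A90.

4A90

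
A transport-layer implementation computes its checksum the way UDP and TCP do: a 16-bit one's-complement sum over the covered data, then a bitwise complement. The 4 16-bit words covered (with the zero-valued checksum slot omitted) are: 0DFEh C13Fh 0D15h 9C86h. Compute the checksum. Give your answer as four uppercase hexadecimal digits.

One's-complement addition (fold any carry out of bit 15 back into bit 0):
  0x0DFE + 0xC13F = 0x0CF3D
  0xCF3D + 0x0D15 = 0x0DC52
  0xDC52 + 0x9C86 = 0x178D8 → wrap carry → 0x78D9
One's-complement sum = 0x78D9.
Checksum = ~0x78D9 & 0xFFFF = 0x8726.

8726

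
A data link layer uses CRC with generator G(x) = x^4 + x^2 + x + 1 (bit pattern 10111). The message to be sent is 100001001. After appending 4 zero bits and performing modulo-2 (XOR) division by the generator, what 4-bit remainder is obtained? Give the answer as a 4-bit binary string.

Append 4 zeros: 1000010010000. Divide by 10111 (XOR where the leading bit is 1):
  pos 0: 10000 XOR 10111 = 00111
  pos 2: 11110 XOR 10111 = 01001
  pos 3: 10010 XOR 10111 = 00101
  pos 5: 10110 XOR 10111 = 00001
Remainder (last 4 bits) = 1000. This is the CRC / FCS.

1000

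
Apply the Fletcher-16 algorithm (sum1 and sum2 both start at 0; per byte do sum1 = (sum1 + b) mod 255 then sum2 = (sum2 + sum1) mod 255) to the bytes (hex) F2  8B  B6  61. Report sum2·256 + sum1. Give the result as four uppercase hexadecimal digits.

Running sums (mod 255):
  after byte 0 (F2): sum1=242, sum2=242
  after byte 1 (8B): sum1=126, sum2=113
  after byte 2 (B6): sum1=53, sum2=166
  after byte 3 (61): sum1=150, sum2=61
Checksum = sum2·256 + sum1 = 61·256 + 150 = 15766 = 0x3D96.

3D96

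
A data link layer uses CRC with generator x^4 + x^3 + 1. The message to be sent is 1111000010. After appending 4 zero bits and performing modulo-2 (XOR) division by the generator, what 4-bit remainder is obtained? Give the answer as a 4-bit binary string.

1001

Append 4 zeros: 11110000100000. Divide by 11001 (XOR where the leading bit is 1):
  pos 0: 11110 XOR 11001 = 00111
  pos 2: 11100 XOR 11001 = 00101
  pos 4: 10101 XOR 11001 = 01100
  pos 5: 11000 XOR 11001 = 00001
  pos 9: 10000 XOR 11001 = 01001
Remainder (last 4 bits) = 1001. This is the CRC / FCS.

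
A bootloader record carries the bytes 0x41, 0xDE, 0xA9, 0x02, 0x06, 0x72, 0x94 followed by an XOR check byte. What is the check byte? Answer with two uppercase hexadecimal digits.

D4

XOR the bytes together:
  start with 0x41
  0x41 ⊕ 0xDE = 0x9F
  0x9F ⊕ 0xA9 = 0x36
  0x36 ⊕ 0x02 = 0x34
  0x34 ⊕ 0x06 = 0x32
  0x32 ⊕ 0x72 = 0x40
  0x40 ⊕ 0x94 = 0xD4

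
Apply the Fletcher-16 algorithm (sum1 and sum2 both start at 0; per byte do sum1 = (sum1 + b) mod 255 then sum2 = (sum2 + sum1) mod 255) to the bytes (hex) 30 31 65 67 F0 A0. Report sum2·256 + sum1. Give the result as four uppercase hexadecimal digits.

Running sums (mod 255):
  after byte 0 (30): sum1=48, sum2=48
  after byte 1 (31): sum1=97, sum2=145
  after byte 2 (65): sum1=198, sum2=88
  after byte 3 (67): sum1=46, sum2=134
  after byte 4 (F0): sum1=31, sum2=165
  after byte 5 (A0): sum1=191, sum2=101
Checksum = sum2·256 + sum1 = 101·256 + 191 = 26047 = 0x65BF.

65BF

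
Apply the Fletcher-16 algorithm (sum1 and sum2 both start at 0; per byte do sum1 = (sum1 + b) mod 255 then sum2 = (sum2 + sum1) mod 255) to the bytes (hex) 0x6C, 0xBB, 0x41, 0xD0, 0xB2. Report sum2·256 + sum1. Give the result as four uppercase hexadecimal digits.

Running sums (mod 255):
  after byte 0 (0x6C): sum1=108, sum2=108
  after byte 1 (0xBB): sum1=40, sum2=148
  after byte 2 (0x41): sum1=105, sum2=253
  after byte 3 (0xD0): sum1=58, sum2=56
  after byte 4 (0xB2): sum1=236, sum2=37
Checksum = sum2·256 + sum1 = 37·256 + 236 = 9708 = 0x25EC.

25EC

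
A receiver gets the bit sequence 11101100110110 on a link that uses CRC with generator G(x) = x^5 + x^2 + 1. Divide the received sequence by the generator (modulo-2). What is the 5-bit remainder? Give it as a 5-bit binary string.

Modulo-2 division of 11101100110110 by 100101:
  pos 0: 111011 XOR 100101 = 011110
  pos 1: 111100 XOR 100101 = 011001
  pos 2: 110010 XOR 100101 = 010111
  pos 3: 101111 XOR 100101 = 001010
  pos 5: 101010 XOR 100101 = 001111
  pos 7: 111111 XOR 100101 = 011010
  pos 8: 110100 XOR 100101 = 010001
Remainder = 10001 (nonzero — an error is detected).

10001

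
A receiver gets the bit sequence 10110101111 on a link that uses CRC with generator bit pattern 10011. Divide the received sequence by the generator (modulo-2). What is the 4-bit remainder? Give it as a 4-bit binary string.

Modulo-2 division of 10110101111 by 10011:
  pos 0: 10110 XOR 10011 = 00101
  pos 2: 10110 XOR 10011 = 00101
  pos 4: 10111 XOR 10011 = 00100
  pos 6: 10011 XOR 10011 = 00000
Remainder = 0000 (zero — the frame passes the CRC check).

0000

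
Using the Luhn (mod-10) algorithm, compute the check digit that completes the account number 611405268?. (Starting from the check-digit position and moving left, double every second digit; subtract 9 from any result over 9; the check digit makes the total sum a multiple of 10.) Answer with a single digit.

8

Partial digits right→left: 8 6 2 5 0 4 1 1 6
Double every second digit counting from the check-digit position (so the 1st, 3rd, 5th, ... of the partial from the right).
  doubled (with −9 where >9): 7 4 0 2 3 → sum 16
  kept as-is: 6 5 4 1 → sum 16
Total = 16 + 16 = 32.
Check digit = (10 − (32 mod 10)) mod 10 = 8.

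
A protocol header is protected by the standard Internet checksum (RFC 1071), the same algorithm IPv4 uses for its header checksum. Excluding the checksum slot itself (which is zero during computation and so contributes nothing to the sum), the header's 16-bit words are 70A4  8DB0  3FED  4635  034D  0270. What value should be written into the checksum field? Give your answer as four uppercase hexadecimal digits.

One's-complement addition (fold any carry out of bit 15 back into bit 0):
  0x70A4 + 0x8DB0 = 0x0FE54
  0xFE54 + 0x3FED = 0x13E41 → wrap carry → 0x3E42
  0x3E42 + 0x4635 = 0x08477
  0x8477 + 0x034D = 0x087C4
  0x87C4 + 0x0270 = 0x08A34
One's-complement sum = 0x8A34.
Checksum = ~0x8A34 & 0xFFFF = 0x75CB.

75CB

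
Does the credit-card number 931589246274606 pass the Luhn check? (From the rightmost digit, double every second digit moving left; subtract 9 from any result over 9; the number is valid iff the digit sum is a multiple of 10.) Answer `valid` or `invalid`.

From the right, keep odd positions and double even positions (subtract 9 from any doubled value over 9):
  doubled (positions 2,4,...): 0 8 4 8 9 1 6 → sum 36
  kept (positions 1,3,...): 6 6 7 6 2 8 1 9 → sum 45
Total = 81.
81 mod 10 = 1, so the number is invalid.

invalid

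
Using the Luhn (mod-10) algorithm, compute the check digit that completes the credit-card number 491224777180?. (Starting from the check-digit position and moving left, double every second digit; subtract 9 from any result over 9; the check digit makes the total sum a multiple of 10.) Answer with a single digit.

3

Partial digits right→left: 0 8 1 7 7 7 4 2 2 1 9 4
Double every second digit counting from the check-digit position (so the 1st, 3rd, 5th, ... of the partial from the right).
  doubled (with −9 where >9): 0 2 5 8 4 9 → sum 28
  kept as-is: 8 7 7 2 1 4 → sum 29
Total = 28 + 29 = 57.
Check digit = (10 − (57 mod 10)) mod 10 = 3.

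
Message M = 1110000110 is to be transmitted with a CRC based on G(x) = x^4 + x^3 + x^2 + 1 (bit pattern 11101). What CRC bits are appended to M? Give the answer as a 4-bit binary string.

Append 4 zeros: 11100001100000. Divide by 11101 (XOR where the leading bit is 1):
  pos 0: 11100 XOR 11101 = 00001
  pos 4: 10011 XOR 11101 = 01110
  pos 5: 11100 XOR 11101 = 00001
  pos 9: 10000 XOR 11101 = 01101
Remainder (last 4 bits) = 1101. This is the CRC / FCS.

1101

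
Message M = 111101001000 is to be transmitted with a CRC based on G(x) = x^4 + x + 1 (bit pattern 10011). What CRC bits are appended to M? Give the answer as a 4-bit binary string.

0110

Append 4 zeros: 1111010010000000. Divide by 10011 (XOR where the leading bit is 1):
  pos 0: 11110 XOR 10011 = 01101
  pos 1: 11011 XOR 10011 = 01000
  pos 2: 10000 XOR 10011 = 00011
  pos 5: 11010 XOR 10011 = 01001
  pos 6: 10010 XOR 10011 = 00001
  pos 10: 10000 XOR 10011 = 00011
Remainder (last 4 bits) = 0110. This is the CRC / FCS.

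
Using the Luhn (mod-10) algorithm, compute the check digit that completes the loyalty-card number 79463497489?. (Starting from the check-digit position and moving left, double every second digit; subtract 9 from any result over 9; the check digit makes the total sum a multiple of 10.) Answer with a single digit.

Partial digits right→left: 9 8 4 7 9 4 3 6 4 9 7
Double every second digit counting from the check-digit position (so the 1st, 3rd, 5th, ... of the partial from the right).
  doubled (with −9 where >9): 9 8 9 6 8 5 → sum 45
  kept as-is: 8 7 4 6 9 → sum 34
Total = 45 + 34 = 79.
Check digit = (10 − (79 mod 10)) mod 10 = 1.

1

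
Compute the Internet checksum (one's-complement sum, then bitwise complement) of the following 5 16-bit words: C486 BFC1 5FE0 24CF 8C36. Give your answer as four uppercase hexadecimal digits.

6AD1

One's-complement addition (fold any carry out of bit 15 back into bit 0):
  0xC486 + 0xBFC1 = 0x18447 → wrap carry → 0x8448
  0x8448 + 0x5FE0 = 0x0E428
  0xE428 + 0x24CF = 0x108F7 → wrap carry → 0x08F8
  0x08F8 + 0x8C36 = 0x0952E
One's-complement sum = 0x952E.
Checksum = ~0x952E & 0xFFFF = 0x6AD1.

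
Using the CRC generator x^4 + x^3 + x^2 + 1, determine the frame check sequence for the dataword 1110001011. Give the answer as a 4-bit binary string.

Append 4 zeros: 11100010110000. Divide by 11101 (XOR where the leading bit is 1):
  pos 0: 11100 XOR 11101 = 00001
  pos 4: 10101 XOR 11101 = 01000
  pos 5: 10001 XOR 11101 = 01100
  pos 6: 11000 XOR 11101 = 00101
  pos 8: 10100 XOR 11101 = 01001
  pos 9: 10010 XOR 11101 = 01111
Remainder (last 4 bits) = 1111. This is the CRC / FCS.

1111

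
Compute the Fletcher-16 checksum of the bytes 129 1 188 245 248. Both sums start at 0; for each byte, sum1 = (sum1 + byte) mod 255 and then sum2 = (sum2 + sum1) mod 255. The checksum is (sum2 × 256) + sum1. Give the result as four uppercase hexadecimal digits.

A62E

Running sums (mod 255):
  after byte 0 (129): sum1=129, sum2=129
  after byte 1 (1): sum1=130, sum2=4
  after byte 2 (188): sum1=63, sum2=67
  after byte 3 (245): sum1=53, sum2=120
  after byte 4 (248): sum1=46, sum2=166
Checksum = sum2·256 + sum1 = 166·256 + 46 = 42542 = 0xA62E.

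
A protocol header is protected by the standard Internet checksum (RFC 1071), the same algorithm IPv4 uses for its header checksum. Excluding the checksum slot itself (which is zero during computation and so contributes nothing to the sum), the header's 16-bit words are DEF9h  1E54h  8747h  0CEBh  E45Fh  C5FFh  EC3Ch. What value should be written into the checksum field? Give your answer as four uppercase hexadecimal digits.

D7E2

One's-complement addition (fold any carry out of bit 15 back into bit 0):
  0xDEF9 + 0x1E54 = 0x0FD4D
  0xFD4D + 0x8747 = 0x18494 → wrap carry → 0x8495
  0x8495 + 0x0CEB = 0x09180
  0x9180 + 0xE45F = 0x175DF → wrap carry → 0x75E0
  0x75E0 + 0xC5FF = 0x13BDF → wrap carry → 0x3BE0
  0x3BE0 + 0xEC3C = 0x1281C → wrap carry → 0x281D
One's-complement sum = 0x281D.
Checksum = ~0x281D & 0xFFFF = 0xD7E2.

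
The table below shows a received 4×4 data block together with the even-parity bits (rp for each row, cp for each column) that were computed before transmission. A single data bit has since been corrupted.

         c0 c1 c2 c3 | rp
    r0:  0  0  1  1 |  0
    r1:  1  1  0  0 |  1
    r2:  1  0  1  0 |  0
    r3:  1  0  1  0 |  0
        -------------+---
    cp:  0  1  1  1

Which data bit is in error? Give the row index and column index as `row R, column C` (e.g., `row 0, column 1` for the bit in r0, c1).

row 1, column 0

Recompute each row's even parity and compare to rp:
  r0: data parity 0, sent rp 0 → ok
  r1: data parity 0, sent rp 1 → mismatch
  r2: data parity 0, sent rp 0 → ok
  r3: data parity 0, sent rp 0 → ok
Recompute each column's even parity and compare to cp:
  c0: data parity 1, sent cp 0 → mismatch
  c1: data parity 1, sent cp 1 → ok
  c2: data parity 1, sent cp 1 → ok
  c3: data parity 1, sent cp 1 → ok
Exactly one row (r1) and one column (c0) fail → the flipped bit is at their intersection.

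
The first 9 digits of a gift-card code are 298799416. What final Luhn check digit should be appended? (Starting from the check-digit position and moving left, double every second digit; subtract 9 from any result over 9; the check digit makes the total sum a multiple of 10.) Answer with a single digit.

3

Partial digits right→left: 6 1 4 9 9 7 8 9 2
Double every second digit counting from the check-digit position (so the 1st, 3rd, 5th, ... of the partial from the right).
  doubled (with −9 where >9): 3 8 9 7 4 → sum 31
  kept as-is: 1 9 7 9 → sum 26
Total = 31 + 26 = 57.
Check digit = (10 − (57 mod 10)) mod 10 = 3.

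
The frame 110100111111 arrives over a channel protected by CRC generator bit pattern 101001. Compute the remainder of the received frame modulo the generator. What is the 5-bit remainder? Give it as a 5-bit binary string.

10000

Modulo-2 division of 110100111111 by 101001:
  pos 0: 110100 XOR 101001 = 011101
  pos 1: 111011 XOR 101001 = 010010
  pos 2: 100101 XOR 101001 = 001100
  pos 4: 110011 XOR 101001 = 011010
  pos 5: 110101 XOR 101001 = 011100
  pos 6: 111001 XOR 101001 = 010000
Remainder = 10000 (nonzero — an error is detected).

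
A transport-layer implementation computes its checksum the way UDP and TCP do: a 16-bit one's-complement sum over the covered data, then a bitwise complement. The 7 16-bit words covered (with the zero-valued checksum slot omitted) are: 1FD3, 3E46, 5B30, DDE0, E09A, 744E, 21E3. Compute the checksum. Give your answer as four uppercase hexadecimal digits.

F208

One's-complement addition (fold any carry out of bit 15 back into bit 0):
  0x1FD3 + 0x3E46 = 0x05E19
  0x5E19 + 0x5B30 = 0x0B949
  0xB949 + 0xDDE0 = 0x19729 → wrap carry → 0x972A
  0x972A + 0xE09A = 0x177C4 → wrap carry → 0x77C5
  0x77C5 + 0x744E = 0x0EC13
  0xEC13 + 0x21E3 = 0x10DF6 → wrap carry → 0x0DF7
One's-complement sum = 0x0DF7.
Checksum = ~0x0DF7 & 0xFFFF = 0xF208.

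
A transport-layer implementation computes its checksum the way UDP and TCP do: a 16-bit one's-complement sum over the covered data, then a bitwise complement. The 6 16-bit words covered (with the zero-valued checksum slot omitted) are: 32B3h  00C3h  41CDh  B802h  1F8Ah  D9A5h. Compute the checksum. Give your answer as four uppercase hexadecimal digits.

D989

One's-complement addition (fold any carry out of bit 15 back into bit 0):
  0x32B3 + 0x00C3 = 0x03376
  0x3376 + 0x41CD = 0x07543
  0x7543 + 0xB802 = 0x12D45 → wrap carry → 0x2D46
  0x2D46 + 0x1F8A = 0x04CD0
  0x4CD0 + 0xD9A5 = 0x12675 → wrap carry → 0x2676
One's-complement sum = 0x2676.
Checksum = ~0x2676 & 0xFFFF = 0xD989.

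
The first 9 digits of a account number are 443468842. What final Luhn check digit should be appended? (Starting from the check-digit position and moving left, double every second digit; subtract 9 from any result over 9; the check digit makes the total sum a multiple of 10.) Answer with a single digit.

Partial digits right→left: 2 4 8 8 6 4 3 4 4
Double every second digit counting from the check-digit position (so the 1st, 3rd, 5th, ... of the partial from the right).
  doubled (with −9 where >9): 4 7 3 6 8 → sum 28
  kept as-is: 4 8 4 4 → sum 20
Total = 28 + 20 = 48.
Check digit = (10 − (48 mod 10)) mod 10 = 2.

2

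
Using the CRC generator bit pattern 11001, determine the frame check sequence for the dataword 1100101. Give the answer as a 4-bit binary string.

Append 4 zeros: 11001010000. Divide by 11001 (XOR where the leading bit is 1):
  pos 0: 11001 XOR 11001 = 00000
  pos 6: 10000 XOR 11001 = 01001
Remainder (last 4 bits) = 1001. This is the CRC / FCS.

1001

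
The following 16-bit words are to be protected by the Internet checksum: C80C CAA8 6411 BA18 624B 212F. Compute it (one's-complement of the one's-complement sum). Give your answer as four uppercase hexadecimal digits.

CBA5

One's-complement addition (fold any carry out of bit 15 back into bit 0):
  0xC80C + 0xCAA8 = 0x192B4 → wrap carry → 0x92B5
  0x92B5 + 0x6411 = 0x0F6C6
  0xF6C6 + 0xBA18 = 0x1B0DE → wrap carry → 0xB0DF
  0xB0DF + 0x624B = 0x1132A → wrap carry → 0x132B
  0x132B + 0x212F = 0x0345A
One's-complement sum = 0x345A.
Checksum = ~0x345A & 0xFFFF = 0xCBA5.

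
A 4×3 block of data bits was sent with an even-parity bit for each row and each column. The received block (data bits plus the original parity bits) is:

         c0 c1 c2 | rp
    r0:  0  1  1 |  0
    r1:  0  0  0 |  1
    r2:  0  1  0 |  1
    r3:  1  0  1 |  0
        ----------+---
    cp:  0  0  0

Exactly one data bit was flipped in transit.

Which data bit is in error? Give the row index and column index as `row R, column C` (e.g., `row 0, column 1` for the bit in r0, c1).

row 1, column 0

Recompute each row's even parity and compare to rp:
  r0: data parity 0, sent rp 0 → ok
  r1: data parity 0, sent rp 1 → mismatch
  r2: data parity 1, sent rp 1 → ok
  r3: data parity 0, sent rp 0 → ok
Recompute each column's even parity and compare to cp:
  c0: data parity 1, sent cp 0 → mismatch
  c1: data parity 0, sent cp 0 → ok
  c2: data parity 0, sent cp 0 → ok
Exactly one row (r1) and one column (c0) fail → the flipped bit is at their intersection.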